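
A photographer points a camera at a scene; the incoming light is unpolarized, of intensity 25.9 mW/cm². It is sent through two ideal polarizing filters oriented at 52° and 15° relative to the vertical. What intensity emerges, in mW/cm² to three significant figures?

I ≈ 8.26 mW/cm²

Unpolarized light through the first polarizer → I₁ = 25.9 mW/cm²/2 = 12.95 mW/cm², polarized at 52°.
I₂ = I₁ · cos²(37°) = 12.95 · 0.6378 = 8.26 mW/cm².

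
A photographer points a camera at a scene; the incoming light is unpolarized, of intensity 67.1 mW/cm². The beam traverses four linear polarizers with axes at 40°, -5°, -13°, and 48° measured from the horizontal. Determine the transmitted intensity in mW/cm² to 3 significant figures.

I ≈ 3.87 mW/cm²

Unpolarized light through the first polarizer → I₁ = 67.1 mW/cm²/2 = 33.55 mW/cm², polarized at 40°.
I₂ = I₁ · cos²(45°) = 33.55 · 0.5 = 16.78 mW/cm².
I₃ = I₂ · cos²(8°) = 16.78 · 0.9806 = 16.45 mW/cm².
I₄ = I₃ · cos²(61°) = 16.45 · 0.235 = 3.866 mW/cm².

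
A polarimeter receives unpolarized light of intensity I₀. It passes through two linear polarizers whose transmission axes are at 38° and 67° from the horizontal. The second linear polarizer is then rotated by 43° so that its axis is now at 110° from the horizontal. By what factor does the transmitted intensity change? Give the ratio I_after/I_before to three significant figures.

Before rotation:
Unpolarized light through the first polarizer → I₁ = ½ I₀, now polarized at 38°.
I₂ = I₁ cos²(67° − 38°) = 0.5 I₀ · cos²(29°) = 0.3825 I₀.
After rotation:
Unpolarized light through the first polarizer → I₁ = ½ I₀, now polarized at 38°.
I₂ = I₁ cos²(110° − 38°) = 0.5 I₀ · cos²(72°) = 0.04775 I₀.
Ratio = 0.04775 / 0.3825 = 0.1248.

I_new/I_old ≈ 0.125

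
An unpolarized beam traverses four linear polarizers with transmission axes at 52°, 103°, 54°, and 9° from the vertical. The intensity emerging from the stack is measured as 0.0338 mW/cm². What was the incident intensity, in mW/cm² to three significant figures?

I₀ ≈ 0.793 mW/cm²

Unpolarized light through the first polarizer → I₁ = ½ I₀, now polarized at 52°.
I₂ = I₁ cos²(103° − 52°) = 0.5 I₀ · cos²(51°) = 0.198 I₀.
I₃ = I₂ cos²(54° − 103°) = 0.198 I₀ · cos²(49°) = 0.08523 I₀.
I₄ = I₃ cos²(9° − 54°) = 0.08523 I₀ · cos²(45°) = 0.04262 I₀.
So 0.0338 mW/cm² = 0.04262 I₀, giving I₀ = 0.0338/0.04262 = 0.7931 mW/cm².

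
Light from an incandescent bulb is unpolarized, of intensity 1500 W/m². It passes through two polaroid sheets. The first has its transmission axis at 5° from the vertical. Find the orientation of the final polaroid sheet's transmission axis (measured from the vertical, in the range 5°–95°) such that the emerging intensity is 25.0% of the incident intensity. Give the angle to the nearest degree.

θ ≈ 50°

Unpolarized light through the first polarizer → I₁ = ½ I₀, now polarized at 5°.
Need I₂/I₀ = 0.25, so cos²(θ − 5°) = 0.25 / 0.5 = 0.5.
θ − 5° = arccos(√0.5) = 45.0°, giving θ ≈ 5 + 45.0 = 50.0°.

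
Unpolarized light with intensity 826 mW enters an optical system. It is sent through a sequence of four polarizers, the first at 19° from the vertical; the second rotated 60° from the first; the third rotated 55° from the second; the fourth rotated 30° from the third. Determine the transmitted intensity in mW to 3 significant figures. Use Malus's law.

I ≈ 25.5 mW

Unpolarized light through the first polarizer → I₁ = 826 mW/2 = 413 mW, polarized at 19°.
I₂ = I₁ · cos²(60°) = 413 · 0.25 = 103.3 mW.
I₃ = I₂ · cos²(55°) = 103.3 · 0.329 = 33.97 mW.
I₄ = I₃ · cos²(30°) = 33.97 · 0.75 = 25.48 mW.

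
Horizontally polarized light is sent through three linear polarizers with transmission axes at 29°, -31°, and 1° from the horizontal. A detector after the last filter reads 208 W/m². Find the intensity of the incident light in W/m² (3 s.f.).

I₀ ≈ 1510 W/m²

I₁ = I₀ cos²(29° − 0°) = I₀ cos²(29°) = 0.765 I₀.
I₂ = I₁ cos²(-31° − 29°) = 0.765 I₀ · cos²(60°) = 0.1912 I₀.
I₃ = I₂ cos²(1° + 31°) = 0.1912 I₀ · cos²(32°) = 0.1375 I₀.
So 208 W/m² = 0.1375 I₀, giving I₀ = 208/0.1375 = 1512 W/m².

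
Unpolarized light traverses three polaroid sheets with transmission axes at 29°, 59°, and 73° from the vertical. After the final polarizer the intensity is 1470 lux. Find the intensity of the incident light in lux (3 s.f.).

I₀ ≈ 4160 lux

Unpolarized light through the first polarizer → I₁ = ½ I₀, now polarized at 29°.
I₂ = I₁ cos²(59° − 29°) = 0.5 I₀ · cos²(30°) = 0.375 I₀.
I₃ = I₂ cos²(73° − 59°) = 0.375 I₀ · cos²(14°) = 0.3531 I₀.
So 1470 lux = 0.3531 I₀, giving I₀ = 1470/0.3531 = 4164 lux.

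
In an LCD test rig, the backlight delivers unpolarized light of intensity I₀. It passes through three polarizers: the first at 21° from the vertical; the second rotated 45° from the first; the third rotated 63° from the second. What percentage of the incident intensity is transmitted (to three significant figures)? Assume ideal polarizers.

Unpolarized light through the first polarizer → I₁ = ½ I₀, now polarized at 21°.
I₂ = I₁ cos²(45°) = 0.5 · 0.5 I₀ = 0.25 I₀.
I₃ = I₂ cos²(63°) = 0.25 · 0.2061 I₀ = 0.05153 I₀.
That is 5.153% of the incident intensity.

≈ 5.15%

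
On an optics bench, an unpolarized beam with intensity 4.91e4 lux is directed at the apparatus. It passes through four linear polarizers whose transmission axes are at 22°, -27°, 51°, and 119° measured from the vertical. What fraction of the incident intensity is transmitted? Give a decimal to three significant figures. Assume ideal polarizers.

Unpolarized light through the first polarizer → I₁ = 4.91e4 lux/2 = 2.455e+04 lux, polarized at 22°.
I₂ = I₁ · cos²(49°) = 2.455e+04 · 0.4304 = 1.057e+04 lux.
I₃ = I₂ · cos²(78°) = 1.057e+04 · 0.04323 = 456.8 lux.
I₄ = I₃ · cos²(68°) = 456.8 · 0.1403 = 64.1 lux.
Transmitted fraction = 0.001305.

I/I₀ ≈ 0.00131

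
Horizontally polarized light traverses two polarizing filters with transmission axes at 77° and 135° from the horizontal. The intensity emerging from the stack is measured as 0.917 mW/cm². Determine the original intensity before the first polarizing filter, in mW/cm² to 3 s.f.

By Malus's law, I₁ = I₀ cos²(77° − 0°) = I₀ cos²(77°) = 0.0506 I₀.
I₂ = I₁ cos²(135° − 77°) = 0.0506 I₀ · cos²(58°) = 0.01421 I₀.
So 0.917 mW/cm² = 0.01421 I₀, giving I₀ = 0.917/0.01421 = 64.53 mW/cm².

I₀ ≈ 64.5 mW/cm²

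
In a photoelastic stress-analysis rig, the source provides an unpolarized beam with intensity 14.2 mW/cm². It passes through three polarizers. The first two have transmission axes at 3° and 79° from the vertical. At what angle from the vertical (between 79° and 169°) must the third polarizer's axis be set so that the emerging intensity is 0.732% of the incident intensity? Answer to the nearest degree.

θ ≈ 139°

Unpolarized light through the first polarizer → I₁ = ½ I₀, now polarized at 3°.
I₂ = I₁ cos²(79° − 3°) = 0.5 I₀ · cos²(76°) = 0.02926 I₀.
Need I₃/I₀ = 0.00732, so cos²(θ − 79°) = 0.00732 / 0.02926 = 0.2501.
θ − 79° = arccos(√0.2501) = 60.0°, giving θ ≈ 79 + 60.0 = 139.0°.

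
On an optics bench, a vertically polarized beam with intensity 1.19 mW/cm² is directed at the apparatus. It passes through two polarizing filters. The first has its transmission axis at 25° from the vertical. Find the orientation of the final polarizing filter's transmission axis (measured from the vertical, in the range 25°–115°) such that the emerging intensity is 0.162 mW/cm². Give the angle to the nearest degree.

I₁ = I₀ cos²(25° − 0°) = I₀ cos²(25°) = 0.8214 I₀.
Target fraction: 0.162 / 1.19 mW/cm² = 0.1361 of I₀.
Need I₂/I₀ = 0.1361, so cos²(θ − 25°) = 0.1361 / 0.8214 = 0.1657.
θ − 25° = arccos(√0.1657) = 66.0°, giving θ ≈ 25 + 66.0 = 91.0°.

θ ≈ 91°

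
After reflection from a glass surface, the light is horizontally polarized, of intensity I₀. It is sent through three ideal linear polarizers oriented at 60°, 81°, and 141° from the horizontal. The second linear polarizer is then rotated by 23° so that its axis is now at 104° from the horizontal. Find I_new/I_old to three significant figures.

I_new/I_old ≈ 1.51

Before rotation:
I₁ = I₀ cos²(60° − 0°) = I₀ cos²(60°) = 0.25 I₀.
I₂ = I₁ cos²(81° − 60°) = 0.25 I₀ · cos²(21°) = 0.2179 I₀.
I₃ = I₂ cos²(141° − 81°) = 0.2179 I₀ · cos²(60°) = 0.05447 I₀.
After rotation:
I₁ = I₀ cos²(60° − 0°) = I₀ cos²(60°) = 0.25 I₀.
I₂ = I₁ cos²(104° − 60°) = 0.25 I₀ · cos²(44°) = 0.1294 I₀.
I₃ = I₂ cos²(141° − 104°) = 0.1294 I₀ · cos²(37°) = 0.08251 I₀.
Ratio = 0.08251 / 0.05447 = 1.515.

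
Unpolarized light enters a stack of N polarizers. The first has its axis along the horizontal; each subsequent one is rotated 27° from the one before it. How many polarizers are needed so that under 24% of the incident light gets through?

First polarizer halves the unpolarized light: factor 1/2.
Each further stage multiplies by cos²(27°) = 0.7939.
After N polarizers: T = 0.5·0.7939^(N−1). Require T < 0.24 ⇒ N−1 > ln(0.24/0.5)/ln(0.7939) = 3.18, so N−1 ≥ 4 and N = 5.
Check: N=5 gives T = 0.1986 < 0.24; N=4 gives T = 0.2502.

N = 5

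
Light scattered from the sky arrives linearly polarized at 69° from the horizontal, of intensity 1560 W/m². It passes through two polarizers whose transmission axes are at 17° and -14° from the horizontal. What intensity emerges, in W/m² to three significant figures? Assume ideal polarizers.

By Malus's law, I₁ = 1560 W/m² · cos²(52°) = 591.3 W/m².
I₂ = I₁ · cos²(31°) = 591.3 · 0.7347 = 434.4 W/m².

I ≈ 434 W/m²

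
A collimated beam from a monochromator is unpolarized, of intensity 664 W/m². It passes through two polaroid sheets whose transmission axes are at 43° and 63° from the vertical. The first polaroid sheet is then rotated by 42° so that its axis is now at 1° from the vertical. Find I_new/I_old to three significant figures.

I_new/I_old ≈ 0.250

Before rotation:
Unpolarized light through the first polarizer → I₁ = ½ I₀, now polarized at 43°.
I₂ = I₁ cos²(63° − 43°) = 0.5 I₀ · cos²(20°) = 0.4415 I₀.
After rotation:
Unpolarized light through the first polarizer → I₁ = ½ I₀, now polarized at 1°.
I₂ = I₁ cos²(63° − 1°) = 0.5 I₀ · cos²(62°) = 0.1102 I₀.
Ratio = 0.1102 / 0.4415 = 0.2496.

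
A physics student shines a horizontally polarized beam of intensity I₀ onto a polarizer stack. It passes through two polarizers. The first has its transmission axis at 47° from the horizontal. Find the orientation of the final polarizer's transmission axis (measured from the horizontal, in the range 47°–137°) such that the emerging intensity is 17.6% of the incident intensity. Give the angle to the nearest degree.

θ ≈ 99°

I₁ = I₀ cos²(47° − 0°) = I₀ cos²(47°) = 0.4651 I₀.
Need I₂/I₀ = 0.176, so cos²(θ − 47°) = 0.176 / 0.4651 = 0.3784.
θ − 47° = arccos(√0.3784) = 52.0°, giving θ ≈ 47 + 52.0 = 99.0°.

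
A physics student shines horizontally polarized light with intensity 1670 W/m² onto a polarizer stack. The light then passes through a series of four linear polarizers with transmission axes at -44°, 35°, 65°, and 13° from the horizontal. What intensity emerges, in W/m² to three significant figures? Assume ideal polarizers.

I ≈ 8.94 W/m²

By Malus's law, I₁ = 1670 W/m² · cos²(44°) = 864.1 W/m².
I₂ = I₁ · cos²(79°) = 864.1 · 0.03641 = 31.46 W/m².
I₃ = I₂ · cos²(30°) = 31.46 · 0.75 = 23.6 W/m².
I₄ = I₃ · cos²(52°) = 23.6 · 0.379 = 8.944 W/m².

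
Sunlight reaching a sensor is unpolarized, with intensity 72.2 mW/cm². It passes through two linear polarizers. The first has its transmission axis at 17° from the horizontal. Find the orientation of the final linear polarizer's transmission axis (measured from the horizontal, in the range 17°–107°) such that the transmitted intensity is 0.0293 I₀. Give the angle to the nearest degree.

θ ≈ 93°

Unpolarized light through the first polarizer → I₁ = ½ I₀, now polarized at 17°.
Need I₂/I₀ = 0.0293, so cos²(θ − 17°) = 0.0293 / 0.5 = 0.0586.
θ − 17° = arccos(√0.0586) = 76.0°, giving θ ≈ 17 + 76.0 = 93.0°.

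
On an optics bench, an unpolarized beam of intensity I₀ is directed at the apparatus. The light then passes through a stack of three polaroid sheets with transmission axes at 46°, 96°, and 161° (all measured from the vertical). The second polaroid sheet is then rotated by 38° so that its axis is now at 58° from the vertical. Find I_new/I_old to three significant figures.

I_new/I_old ≈ 0.656

Before rotation:
Unpolarized light through the first polarizer → I₁ = ½ I₀, now polarized at 46°.
I₂ = I₁ cos²(96° − 46°) = 0.5 I₀ · cos²(50°) = 0.2066 I₀.
I₃ = I₂ cos²(161° − 96°) = 0.2066 I₀ · cos²(65°) = 0.0369 I₀.
After rotation:
Unpolarized light through the first polarizer → I₁ = ½ I₀, now polarized at 46°.
I₂ = I₁ cos²(58° − 46°) = 0.5 I₀ · cos²(12°) = 0.4784 I₀.
Angle between axes 2 and 3: 77°. I₃ = 0.4784 I₀ · cos²(77°) = 0.02421 I₀.
Ratio = 0.02421 / 0.0369 = 0.6561.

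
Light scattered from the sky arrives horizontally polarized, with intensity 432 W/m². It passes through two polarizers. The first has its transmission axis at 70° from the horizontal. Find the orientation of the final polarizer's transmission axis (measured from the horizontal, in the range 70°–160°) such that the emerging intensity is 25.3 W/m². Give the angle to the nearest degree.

By Malus's law, I₁ = I₀ cos²(70° − 0°) = I₀ cos²(70°) = 0.117 I₀.
Target fraction: 25.3 / 432 W/m² = 0.05856 of I₀.
Need I₂/I₀ = 0.05856, so cos²(θ − 70°) = 0.05856 / 0.117 = 0.5006.
θ − 70° = arccos(√0.5006) = 45.0°, giving θ ≈ 70 + 45.0 = 115.0°.

θ ≈ 115°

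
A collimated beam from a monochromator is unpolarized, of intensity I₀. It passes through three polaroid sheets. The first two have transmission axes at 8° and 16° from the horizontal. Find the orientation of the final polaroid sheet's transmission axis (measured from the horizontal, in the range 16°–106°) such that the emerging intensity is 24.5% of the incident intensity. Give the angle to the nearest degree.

Unpolarized light through the first polarizer → I₁ = ½ I₀, now polarized at 8°.
I₂ = I₁ cos²(16° − 8°) = 0.5 I₀ · cos²(8°) = 0.4903 I₀.
Need I₃/I₀ = 0.245, so cos²(θ − 16°) = 0.245 / 0.4903 = 0.4997.
θ − 16° = arccos(√0.4997) = 45.0°, giving θ ≈ 16 + 45.0 = 61.0°.

θ ≈ 61°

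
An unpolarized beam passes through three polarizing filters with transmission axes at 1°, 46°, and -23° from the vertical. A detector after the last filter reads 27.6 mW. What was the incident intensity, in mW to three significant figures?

Unpolarized light through the first polarizer → I₁ = ½ I₀, now polarized at 1°.
I₂ = I₁ cos²(46° − 1°) = 0.5 I₀ · cos²(45°) = 0.25 I₀.
I₃ = I₂ cos²(-23° − 46°) = 0.25 I₀ · cos²(69°) = 0.03211 I₀.
So 27.6 mW = 0.03211 I₀, giving I₀ = 27.6/0.03211 = 859.6 mW.

I₀ ≈ 860 mW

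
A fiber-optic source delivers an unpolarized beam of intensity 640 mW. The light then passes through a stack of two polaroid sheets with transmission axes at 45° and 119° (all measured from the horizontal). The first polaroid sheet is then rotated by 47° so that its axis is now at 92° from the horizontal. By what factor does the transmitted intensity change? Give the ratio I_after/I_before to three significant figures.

I_new/I_old ≈ 10.4

Before rotation:
Unpolarized light through the first polarizer → I₁ = ½ I₀, now polarized at 45°.
I₂ = I₁ cos²(119° − 45°) = 0.5 I₀ · cos²(74°) = 0.03799 I₀.
After rotation:
Unpolarized light through the first polarizer → I₁ = ½ I₀, now polarized at 92°.
I₂ = I₁ cos²(119° − 92°) = 0.5 I₀ · cos²(27°) = 0.3969 I₀.
Ratio = 0.3969 / 0.03799 = 10.45.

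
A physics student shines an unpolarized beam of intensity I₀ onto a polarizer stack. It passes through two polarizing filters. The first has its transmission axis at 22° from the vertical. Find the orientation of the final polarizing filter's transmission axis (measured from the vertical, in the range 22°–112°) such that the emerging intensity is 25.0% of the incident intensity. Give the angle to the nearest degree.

θ ≈ 67°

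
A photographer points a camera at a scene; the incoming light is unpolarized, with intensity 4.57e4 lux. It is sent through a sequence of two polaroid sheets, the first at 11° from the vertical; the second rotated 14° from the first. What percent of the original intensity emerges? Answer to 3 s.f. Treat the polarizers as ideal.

Unpolarized light through the first polarizer → I₁ = 4.57e4 lux/2 = 2.285e+04 lux, polarized at 11°.
I₂ = I₁ · cos²(14°) = 2.285e+04 · 0.9415 = 2.151e+04 lux.
That is 47.07% of the incident intensity.

≈ 47.1%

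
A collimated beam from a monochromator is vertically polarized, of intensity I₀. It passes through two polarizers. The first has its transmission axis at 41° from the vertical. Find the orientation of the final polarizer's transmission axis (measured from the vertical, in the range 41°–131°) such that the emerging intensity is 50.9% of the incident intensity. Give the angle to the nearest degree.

θ ≈ 60°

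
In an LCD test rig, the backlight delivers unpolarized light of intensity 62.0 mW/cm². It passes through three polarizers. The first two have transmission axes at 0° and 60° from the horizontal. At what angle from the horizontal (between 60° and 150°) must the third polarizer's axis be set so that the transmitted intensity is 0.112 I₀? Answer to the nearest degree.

θ ≈ 79°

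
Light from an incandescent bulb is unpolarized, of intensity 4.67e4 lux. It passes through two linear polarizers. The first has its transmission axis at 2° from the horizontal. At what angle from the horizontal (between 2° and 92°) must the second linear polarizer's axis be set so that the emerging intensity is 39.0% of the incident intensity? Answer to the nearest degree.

θ ≈ 30°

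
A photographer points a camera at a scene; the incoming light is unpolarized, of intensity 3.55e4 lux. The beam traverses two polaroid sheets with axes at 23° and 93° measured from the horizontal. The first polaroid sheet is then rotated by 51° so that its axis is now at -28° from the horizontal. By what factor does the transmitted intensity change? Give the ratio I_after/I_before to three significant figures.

I_new/I_old ≈ 2.27

Before rotation:
Unpolarized light through the first polarizer → I₁ = ½ I₀, now polarized at 23°.
I₂ = I₁ cos²(93° − 23°) = 0.5 I₀ · cos²(70°) = 0.05849 I₀.
After rotation:
Unpolarized light through the first polarizer → I₁ = ½ I₀, now polarized at -28°.
Angle between axes 1 and 2: 59°. I₂ = 0.5 I₀ · cos²(59°) = 0.1326 I₀.
Ratio = 0.1326 / 0.05849 = 2.268.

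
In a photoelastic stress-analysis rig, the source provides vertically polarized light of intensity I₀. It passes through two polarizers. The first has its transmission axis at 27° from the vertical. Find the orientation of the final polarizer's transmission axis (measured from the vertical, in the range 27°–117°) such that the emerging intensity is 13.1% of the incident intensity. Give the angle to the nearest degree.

θ ≈ 93°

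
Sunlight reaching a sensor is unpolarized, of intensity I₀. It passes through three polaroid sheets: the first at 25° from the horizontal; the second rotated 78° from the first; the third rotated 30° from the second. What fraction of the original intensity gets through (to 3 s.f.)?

Unpolarized light through the first polarizer → I₁ = ½ I₀, now polarized at 25°.
I₂ = I₁ cos²(78°) = 0.5 · 0.04323 I₀ = 0.02161 I₀.
I₃ = I₂ cos²(30°) = 0.02161 · 0.75 I₀ = 0.01621 I₀.
Transmitted fraction = 0.01621.

≈ 0.0162 I₀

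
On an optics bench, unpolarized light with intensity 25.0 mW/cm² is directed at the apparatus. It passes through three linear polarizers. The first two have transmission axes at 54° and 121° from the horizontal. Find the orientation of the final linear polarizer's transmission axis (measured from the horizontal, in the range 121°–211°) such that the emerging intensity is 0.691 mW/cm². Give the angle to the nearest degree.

θ ≈ 174°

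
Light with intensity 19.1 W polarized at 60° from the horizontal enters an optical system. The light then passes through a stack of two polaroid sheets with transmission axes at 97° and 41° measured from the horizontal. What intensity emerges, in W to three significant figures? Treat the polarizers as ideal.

I ≈ 3.81 W

By Malus's law, I₁ = 19.1 W · cos²(37°) = 12.18 W.
I₂ = I₁ · cos²(56°) = 12.18 · 0.3127 = 3.809 W.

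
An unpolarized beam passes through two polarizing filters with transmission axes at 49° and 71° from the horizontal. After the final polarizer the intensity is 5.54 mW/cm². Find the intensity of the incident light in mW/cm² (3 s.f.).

Unpolarized light through the first polarizer → I₁ = ½ I₀, now polarized at 49°.
I₂ = I₁ cos²(71° − 49°) = 0.5 I₀ · cos²(22°) = 0.4298 I₀.
So 5.54 mW/cm² = 0.4298 I₀, giving I₀ = 5.54/0.4298 = 12.89 mW/cm².

I₀ ≈ 12.9 mW/cm²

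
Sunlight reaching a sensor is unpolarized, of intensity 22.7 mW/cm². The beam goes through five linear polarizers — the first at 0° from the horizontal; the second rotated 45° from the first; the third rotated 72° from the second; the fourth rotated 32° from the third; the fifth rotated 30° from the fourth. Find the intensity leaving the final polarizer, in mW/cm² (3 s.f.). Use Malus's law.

I ≈ 0.292 mW/cm²

Unpolarized light through the first polarizer → I₁ = 22.7 mW/cm²/2 = 11.35 mW/cm², polarized at 0°.
I₂ = I₁ · cos²(45°) = 11.35 · 0.5 = 5.675 mW/cm².
I₃ = I₂ · cos²(72°) = 5.675 · 0.09549 = 0.5419 mW/cm².
I₄ = I₃ · cos²(32°) = 0.5419 · 0.7192 = 0.3897 mW/cm².
I₅ = I₄ · cos²(30°) = 0.3897 · 0.75 = 0.2923 mW/cm².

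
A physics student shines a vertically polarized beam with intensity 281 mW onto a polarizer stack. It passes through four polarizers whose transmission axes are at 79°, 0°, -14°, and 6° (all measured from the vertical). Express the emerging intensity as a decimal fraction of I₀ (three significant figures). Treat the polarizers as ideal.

I/I₀ ≈ 0.00110

I₁ = 281 mW · cos²(79°) = 10.23 mW.
I₂ = I₁ · cos²(79°) = 10.23 · 0.03641 = 0.3725 mW.
I₃ = I₂ · cos²(14°) = 0.3725 · 0.9415 = 0.3507 mW.
I₄ = I₃ · cos²(20°) = 0.3507 · 0.883 = 0.3097 mW.
Transmitted fraction = 0.001102.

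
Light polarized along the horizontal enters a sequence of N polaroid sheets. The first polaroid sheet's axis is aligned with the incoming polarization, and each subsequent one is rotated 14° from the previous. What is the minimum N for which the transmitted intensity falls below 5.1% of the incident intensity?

N = 51

First polarizer is aligned with the polarization: full transmission.
Each further stage multiplies by cos²(14°) = 0.9415.
After N polarizers: T = 0.9415^(N−1). Require T < 0.051 ⇒ N−1 > ln(0.051)/ln(0.9415) = 49.34, so N−1 ≥ 50 and N = 51.
Check: N=51 gives T = 0.04902 < 0.051; N=50 gives T = 0.05207.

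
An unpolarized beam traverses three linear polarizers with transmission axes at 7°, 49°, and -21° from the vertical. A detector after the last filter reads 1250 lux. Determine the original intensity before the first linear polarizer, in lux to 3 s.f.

I₀ ≈ 3.87e4 lux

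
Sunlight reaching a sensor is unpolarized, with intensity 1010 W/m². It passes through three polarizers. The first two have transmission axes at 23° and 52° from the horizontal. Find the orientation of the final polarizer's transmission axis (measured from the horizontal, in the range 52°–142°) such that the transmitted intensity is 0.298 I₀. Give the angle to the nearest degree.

θ ≈ 80°

Unpolarized light through the first polarizer → I₁ = ½ I₀, now polarized at 23°.
I₂ = I₁ cos²(52° − 23°) = 0.5 I₀ · cos²(29°) = 0.3825 I₀.
Need I₃/I₀ = 0.298, so cos²(θ − 52°) = 0.298 / 0.3825 = 0.7791.
θ − 52° = arccos(√0.7791) = 28.0°, giving θ ≈ 52 + 28.0 = 80.0°.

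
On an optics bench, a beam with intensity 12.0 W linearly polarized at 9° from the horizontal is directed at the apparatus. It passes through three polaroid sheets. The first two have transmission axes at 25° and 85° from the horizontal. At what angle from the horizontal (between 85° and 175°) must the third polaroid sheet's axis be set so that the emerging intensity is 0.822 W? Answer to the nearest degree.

θ ≈ 142°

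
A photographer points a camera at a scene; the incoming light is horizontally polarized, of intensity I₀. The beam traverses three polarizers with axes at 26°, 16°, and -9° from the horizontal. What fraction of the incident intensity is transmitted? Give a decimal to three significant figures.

I₁ = I₀ cos²(26° − 0°) = I₀ cos²(26°) = 0.8078 I₀.
I₂ = I₁ cos²(16° − 26°) = 0.8078 I₀ · cos²(10°) = 0.7835 I₀.
I₃ = I₂ cos²(-9° − 16°) = 0.7835 I₀ · cos²(25°) = 0.6435 I₀.
Transmitted fraction = 0.6435.

≈ 0.644 I₀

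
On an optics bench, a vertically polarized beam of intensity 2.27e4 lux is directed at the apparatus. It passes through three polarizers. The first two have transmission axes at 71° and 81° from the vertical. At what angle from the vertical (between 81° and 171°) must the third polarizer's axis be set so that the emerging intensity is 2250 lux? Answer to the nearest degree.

θ ≈ 92°

By Malus's law, I₁ = I₀ cos²(71° − 0°) = I₀ cos²(71°) = 0.106 I₀.
I₂ = I₁ cos²(81° − 71°) = 0.106 I₀ · cos²(10°) = 0.1028 I₀.
Target fraction: 2250 / 2.27e4 lux = 0.09912 of I₀.
Need I₃/I₀ = 0.09912, so cos²(θ − 81°) = 0.09912 / 0.1028 = 0.9642.
θ − 81° = arccos(√0.9642) = 10.9°, giving θ ≈ 81 + 10.9 = 91.9°.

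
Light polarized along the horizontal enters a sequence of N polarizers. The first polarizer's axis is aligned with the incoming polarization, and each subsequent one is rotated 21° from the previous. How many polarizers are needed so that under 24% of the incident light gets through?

N = 12

First polarizer is aligned with the polarization: full transmission.
Each further stage multiplies by cos²(21°) = 0.8716.
After N polarizers: T = 0.8716^(N−1). Require T < 0.24 ⇒ N−1 > ln(0.24)/ln(0.8716) = 10.38, so N−1 ≥ 11 and N = 12.
Check: N=12 gives T = 0.2205 < 0.24; N=11 gives T = 0.253.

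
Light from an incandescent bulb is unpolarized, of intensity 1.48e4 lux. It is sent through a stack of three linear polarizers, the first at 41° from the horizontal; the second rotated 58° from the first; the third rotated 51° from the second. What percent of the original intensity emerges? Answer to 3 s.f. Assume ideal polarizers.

Unpolarized light through the first polarizer → I₁ = 1.48e4 lux/2 = 7400 lux, polarized at 41°.
I₂ = I₁ · cos²(58°) = 7400 · 0.2808 = 2078 lux.
I₃ = I₂ · cos²(51°) = 2078 · 0.396 = 823 lux.
That is 5.561% of the incident intensity.

≈ 5.56%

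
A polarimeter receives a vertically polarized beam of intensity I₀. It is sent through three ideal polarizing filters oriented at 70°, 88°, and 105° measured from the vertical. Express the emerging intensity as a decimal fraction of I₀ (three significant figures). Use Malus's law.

By Malus's law, I₁ = I₀ cos²(70° − 0°) = I₀ cos²(70°) = 0.117 I₀.
I₂ = I₁ cos²(88° − 70°) = 0.117 I₀ · cos²(18°) = 0.1058 I₀.
I₃ = I₂ cos²(105° − 88°) = 0.1058 I₀ · cos²(17°) = 0.09676 I₀.
Transmitted fraction = 0.09676.

≈ 0.0968 I₀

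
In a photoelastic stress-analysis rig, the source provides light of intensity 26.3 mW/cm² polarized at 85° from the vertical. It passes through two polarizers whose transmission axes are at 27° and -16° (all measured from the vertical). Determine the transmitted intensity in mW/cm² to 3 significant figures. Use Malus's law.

By Malus's law, I₁ = 26.3 mW/cm² · cos²(58°) = 7.385 mW/cm².
I₂ = I₁ · cos²(43°) = 7.385 · 0.5349 = 3.95 mW/cm².

I ≈ 3.95 mW/cm²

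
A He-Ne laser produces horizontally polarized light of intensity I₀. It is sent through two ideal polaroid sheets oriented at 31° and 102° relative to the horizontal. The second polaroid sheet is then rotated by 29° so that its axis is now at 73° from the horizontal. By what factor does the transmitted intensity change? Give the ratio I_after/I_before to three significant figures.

Before rotation:
I₁ = I₀ cos²(31° − 0°) = I₀ cos²(31°) = 0.7347 I₀.
I₂ = I₁ cos²(102° − 31°) = 0.7347 I₀ · cos²(71°) = 0.07788 I₀.
After rotation:
I₁ = I₀ cos²(31° − 0°) = I₀ cos²(31°) = 0.7347 I₀.
I₂ = I₁ cos²(73° − 31°) = 0.7347 I₀ · cos²(42°) = 0.4058 I₀.
Ratio = 0.4058 / 0.07788 = 5.21.

I_new/I_old ≈ 5.21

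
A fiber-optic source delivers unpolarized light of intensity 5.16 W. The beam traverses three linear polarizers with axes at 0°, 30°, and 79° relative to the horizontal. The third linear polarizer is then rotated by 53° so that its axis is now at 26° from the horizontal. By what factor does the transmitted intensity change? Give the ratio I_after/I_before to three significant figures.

Before rotation:
Unpolarized light through the first polarizer → I₁ = ½ I₀, now polarized at 0°.
I₂ = I₁ cos²(30° − 0°) = 0.5 I₀ · cos²(30°) = 0.375 I₀.
I₃ = I₂ cos²(79° − 30°) = 0.375 I₀ · cos²(49°) = 0.1614 I₀.
After rotation:
Unpolarized light through the first polarizer → I₁ = ½ I₀, now polarized at 0°.
I₂ = I₁ cos²(30° − 0°) = 0.5 I₀ · cos²(30°) = 0.375 I₀.
I₃ = I₂ cos²(26° − 30°) = 0.375 I₀ · cos²(4°) = 0.3732 I₀.
Ratio = 0.3732 / 0.1614 = 2.312.

I_new/I_old ≈ 2.31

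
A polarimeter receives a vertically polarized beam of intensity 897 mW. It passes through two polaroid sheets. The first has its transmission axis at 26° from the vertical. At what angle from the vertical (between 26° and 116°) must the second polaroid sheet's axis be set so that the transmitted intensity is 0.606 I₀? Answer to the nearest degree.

θ ≈ 56°

I₁ = I₀ cos²(26° − 0°) = I₀ cos²(26°) = 0.8078 I₀.
Need I₂/I₀ = 0.606, so cos²(θ − 26°) = 0.606 / 0.8078 = 0.7502.
θ − 26° = arccos(√0.7502) = 30.0°, giving θ ≈ 26 + 30.0 = 56.0°.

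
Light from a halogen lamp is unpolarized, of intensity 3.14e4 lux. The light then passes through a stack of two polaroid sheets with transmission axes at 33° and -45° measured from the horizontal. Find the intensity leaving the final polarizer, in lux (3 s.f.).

Unpolarized light through the first polarizer → I₁ = 3.14e4 lux/2 = 1.57e+04 lux, polarized at 33°.
I₂ = I₁ · cos²(78°) = 1.57e+04 · 0.04323 = 678.7 lux.

I ≈ 679 lux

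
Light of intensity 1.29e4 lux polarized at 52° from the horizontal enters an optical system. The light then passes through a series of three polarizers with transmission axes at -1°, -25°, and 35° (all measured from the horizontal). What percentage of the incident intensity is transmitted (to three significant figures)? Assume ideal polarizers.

≈ 7.56%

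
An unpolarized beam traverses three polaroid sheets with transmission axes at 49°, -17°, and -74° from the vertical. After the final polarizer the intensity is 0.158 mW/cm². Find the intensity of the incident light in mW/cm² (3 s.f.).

Unpolarized light through the first polarizer → I₁ = ½ I₀, now polarized at 49°.
I₂ = I₁ cos²(-17° − 49°) = 0.5 I₀ · cos²(66°) = 0.08272 I₀.
I₃ = I₂ cos²(-74° + 17°) = 0.08272 I₀ · cos²(57°) = 0.02454 I₀.
So 0.158 mW/cm² = 0.02454 I₀, giving I₀ = 0.158/0.02454 = 6.439 mW/cm².

I₀ ≈ 6.44 mW/cm²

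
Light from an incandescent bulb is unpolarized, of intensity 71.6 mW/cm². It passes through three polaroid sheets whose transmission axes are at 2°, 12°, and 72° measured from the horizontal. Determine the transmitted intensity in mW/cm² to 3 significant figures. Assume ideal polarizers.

I ≈ 8.68 mW/cm²

Unpolarized light through the first polarizer → I₁ = 71.6 mW/cm²/2 = 35.8 mW/cm², polarized at 2°.
I₂ = I₁ · cos²(10°) = 35.8 · 0.9698 = 34.72 mW/cm².
I₃ = I₂ · cos²(60°) = 34.72 · 0.25 = 8.68 mW/cm².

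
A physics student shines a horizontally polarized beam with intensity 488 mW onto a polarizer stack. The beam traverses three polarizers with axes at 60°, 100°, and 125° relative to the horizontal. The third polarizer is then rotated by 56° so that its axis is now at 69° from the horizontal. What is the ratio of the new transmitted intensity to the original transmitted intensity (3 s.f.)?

I_new/I_old ≈ 0.894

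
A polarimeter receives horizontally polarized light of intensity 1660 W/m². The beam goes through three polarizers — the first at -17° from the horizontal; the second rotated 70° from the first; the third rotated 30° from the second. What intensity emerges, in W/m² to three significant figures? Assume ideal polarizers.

I₁ = 1660 W/m² · cos²(17°) = 1518 W/m².
I₂ = I₁ · cos²(70°) = 1518 · 0.117 = 177.6 W/m².
I₃ = I₂ · cos²(30°) = 177.6 · 0.75 = 133.2 W/m².

I ≈ 133 W/m²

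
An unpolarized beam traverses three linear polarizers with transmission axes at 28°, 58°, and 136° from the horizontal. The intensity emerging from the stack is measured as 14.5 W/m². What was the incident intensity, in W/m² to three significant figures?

Unpolarized light through the first polarizer → I₁ = ½ I₀, now polarized at 28°.
I₂ = I₁ cos²(58° − 28°) = 0.5 I₀ · cos²(30°) = 0.375 I₀.
I₃ = I₂ cos²(136° − 58°) = 0.375 I₀ · cos²(78°) = 0.01621 I₀.
So 14.5 W/m² = 0.01621 I₀, giving I₀ = 14.5/0.01621 = 894.5 W/m².

I₀ ≈ 894 W/m²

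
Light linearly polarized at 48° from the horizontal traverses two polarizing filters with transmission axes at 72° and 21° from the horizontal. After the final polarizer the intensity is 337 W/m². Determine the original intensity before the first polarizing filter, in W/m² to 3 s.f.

I₀ ≈ 1020 W/m²

By Malus's law, I₁ = I₀ cos²(72° − 48°) = I₀ cos²(24°) = 0.8346 I₀.
I₂ = I₁ cos²(21° − 72°) = 0.8346 I₀ · cos²(51°) = 0.3305 I₀.
So 337 W/m² = 0.3305 I₀, giving I₀ = 337/0.3305 = 1020 W/m².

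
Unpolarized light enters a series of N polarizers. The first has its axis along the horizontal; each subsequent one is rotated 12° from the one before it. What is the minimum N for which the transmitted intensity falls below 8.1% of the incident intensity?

N = 43

First polarizer halves the unpolarized light: factor 1/2.
Each further stage multiplies by cos²(12°) = 0.9568.
After N polarizers: T = 0.5·0.9568^(N−1). Require T < 0.081 ⇒ N−1 > ln(0.081/0.5)/ln(0.9568) = 41.19, so N−1 ≥ 42 and N = 43.
Check: N=43 gives T = 0.07815 < 0.081; N=42 gives T = 0.08168.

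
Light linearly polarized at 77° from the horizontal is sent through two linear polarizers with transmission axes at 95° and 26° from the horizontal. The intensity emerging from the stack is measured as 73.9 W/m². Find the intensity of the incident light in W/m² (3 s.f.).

I₀ ≈ 636 W/m²

I₁ = I₀ cos²(95° − 77°) = I₀ cos²(18°) = 0.9045 I₀.
I₂ = I₁ cos²(26° − 95°) = 0.9045 I₀ · cos²(69°) = 0.1162 I₀.
So 73.9 W/m² = 0.1162 I₀, giving I₀ = 73.9/0.1162 = 636.2 W/m².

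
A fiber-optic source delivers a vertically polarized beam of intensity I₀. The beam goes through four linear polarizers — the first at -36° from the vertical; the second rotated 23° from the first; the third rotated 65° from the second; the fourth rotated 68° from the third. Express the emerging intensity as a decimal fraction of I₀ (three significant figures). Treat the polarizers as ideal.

By Malus's law, I₁ = I₀ cos²(-36° − 0°) = I₀ cos²(36°) = 0.6545 I₀.
I₂ = I₁ cos²(23°) = 0.6545 · 0.8473 I₀ = 0.5546 I₀.
I₃ = I₂ cos²(65°) = 0.5546 · 0.1786 I₀ = 0.09905 I₀.
I₄ = I₃ cos²(68°) = 0.09905 · 0.1403 I₀ = 0.0139 I₀.
Transmitted fraction = 0.0139.

≈ 0.0139 I₀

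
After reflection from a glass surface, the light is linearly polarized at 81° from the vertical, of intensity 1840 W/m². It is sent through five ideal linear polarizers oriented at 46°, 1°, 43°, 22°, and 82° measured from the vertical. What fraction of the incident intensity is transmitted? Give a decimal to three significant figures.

I/I₀ ≈ 0.0404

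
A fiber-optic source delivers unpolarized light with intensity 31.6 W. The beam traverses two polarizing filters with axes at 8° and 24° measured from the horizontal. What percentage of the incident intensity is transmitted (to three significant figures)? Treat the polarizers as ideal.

≈ 46.2%

Unpolarized light through the first polarizer → I₁ = 31.6 W/2 = 15.8 W, polarized at 8°.
I₂ = I₁ · cos²(16°) = 15.8 · 0.924 = 14.6 W.
That is 46.2% of the incident intensity.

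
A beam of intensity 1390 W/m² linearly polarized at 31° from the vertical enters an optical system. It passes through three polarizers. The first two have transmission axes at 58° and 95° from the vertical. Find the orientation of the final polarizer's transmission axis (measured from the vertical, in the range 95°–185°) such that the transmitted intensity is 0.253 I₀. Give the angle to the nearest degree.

By Malus's law, I₁ = I₀ cos²(58° − 31°) = I₀ cos²(27°) = 0.7939 I₀.
I₂ = I₁ cos²(95° − 58°) = 0.7939 I₀ · cos²(37°) = 0.5064 I₀.
Need I₃/I₀ = 0.253, so cos²(θ − 95°) = 0.253 / 0.5064 = 0.4996.
θ − 95° = arccos(√0.4996) = 45.0°, giving θ ≈ 95 + 45.0 = 140.0°.

θ ≈ 140°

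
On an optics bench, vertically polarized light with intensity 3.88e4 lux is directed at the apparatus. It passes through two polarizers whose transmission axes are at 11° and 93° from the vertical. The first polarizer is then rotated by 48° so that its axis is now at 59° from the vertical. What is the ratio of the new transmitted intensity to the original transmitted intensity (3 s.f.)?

Before rotation:
I₁ = I₀ cos²(11° − 0°) = I₀ cos²(11°) = 0.9636 I₀.
I₂ = I₁ cos²(93° − 11°) = 0.9636 I₀ · cos²(82°) = 0.01866 I₀.
After rotation:
I₁ = I₀ cos²(59° − 0°) = I₀ cos²(59°) = 0.2653 I₀.
I₂ = I₁ cos²(93° − 59°) = 0.2653 I₀ · cos²(34°) = 0.1823 I₀.
Ratio = 0.1823 / 0.01866 = 9.768.

I_new/I_old ≈ 9.77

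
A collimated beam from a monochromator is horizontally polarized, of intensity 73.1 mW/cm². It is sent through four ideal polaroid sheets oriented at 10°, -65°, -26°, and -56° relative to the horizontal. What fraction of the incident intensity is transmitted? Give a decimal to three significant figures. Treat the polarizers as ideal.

I/I₀ ≈ 0.0294

I₁ = 73.1 mW/cm² · cos²(10°) = 70.9 mW/cm².
I₂ = I₁ · cos²(75°) = 70.9 · 0.06699 = 4.749 mW/cm².
I₃ = I₂ · cos²(39°) = 4.749 · 0.604 = 2.868 mW/cm².
I₄ = I₃ · cos²(30°) = 2.868 · 0.75 = 2.151 mW/cm².
Transmitted fraction = 0.02943.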